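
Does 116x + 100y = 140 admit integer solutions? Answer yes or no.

gcd(116, 100):
  116 = 1×100 + 16
  100 = 6×16 + 4
  16 = 4×4
so gcd(116, 100) = 4.
4 divides 140, so integer solutions exist.

yes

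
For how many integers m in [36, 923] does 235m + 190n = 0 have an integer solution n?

24

gcd(235, 190) = 5.
By Bézout, 235*(17) + 190*(-21) = 5.
Particular solution: (0, 0).
General solution: m = 0 + 38t, n = 0 - 47t for integer t.
36 ≤ 0 + 38t ≤ 923 gives t ∈ [1, 24], which is 24 values.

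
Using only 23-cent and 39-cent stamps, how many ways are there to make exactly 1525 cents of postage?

Need nonnegative integers with 23j + 39k = 1525.
gcd(23, 39) = 1, and 23·(17) + 39·(-10) = 1.
So (j₀, k₀) = (25925, -15250); general j = 25925 + 39t, k = -15250 - 23t.
j ≥ 0 ⇒ t ≥ -664; k ≥ 0 ⇒ t ≤ -664. That's 1 value of t.

1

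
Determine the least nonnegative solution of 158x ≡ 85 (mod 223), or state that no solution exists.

gcd(223, 158) = 1  (223 = 1·158 + 65, 158 = 2·65 + 28, 65 = 2·28 + 9, 28 = 3·9 + 1, 9 = 9·1).
1 divides 85, so solutions exist.
Back-substituting, 158·(24) + 223·(-17) = 1.
So 158·(24) ≡ 1 (mod 223); multiply by 85: x ≡ 2040 (mod 223).
Smallest nonnegative: x = 2040 mod 223 = 33.

33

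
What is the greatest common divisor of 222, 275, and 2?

gcd(275, 222) = 1  (275 = 1·222 + 53, 222 = 4·53 + 10, 53 = 5·10 + 3, 10 = 3·3 + 1, 3 = 3·1).
gcd(1, 2) = 1.

1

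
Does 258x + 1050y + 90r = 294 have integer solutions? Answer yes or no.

yes

gcd(1050, 258) = 6  (1050 = 4*258 + 18, 258 = 14*18 + 6, 18 = 3*6).
gcd(6, 90) = 6.
6 divides 294, so integer solutions exist.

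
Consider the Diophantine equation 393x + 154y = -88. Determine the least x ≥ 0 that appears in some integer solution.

gcd(393, 154) = 1.
1 divides -88, so solutions exist.
By Bézout, 393·(29) + 154·(-74) = 1.
Scale by -88/1 = -88: (x₀, y₀) = (-2552, 6512).
General solution: x = -2552 + 154t, y = 6512 - 393t for integer t.
x ≥ 0: smallest is -2552 mod 154 = 66 (at t = 17), with y = -169.

66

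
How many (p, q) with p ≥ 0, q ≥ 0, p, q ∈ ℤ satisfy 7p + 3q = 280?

14

gcd(7, 3):
  7 = 2·3 + 1
  3 = 3·1
so gcd(7, 3) = 1.
Back-substitute for Bézout coefficients:
  1 = 7 - 2·3
  ... = 7·(1) + 3·(-2)
Scale by 280: one solution is (280, -560). Reduce p mod 3: (1, 91).
General: p = 1 + 3t, q = 91 - 7t.
p ≥ 0 ⇒ t ≥ 0; q ≥ 0 ⇒ t ≤ 13. So t ∈ [0, 13]: 14 solutions.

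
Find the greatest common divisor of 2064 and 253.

1

gcd(2064, 253) = 1  (2064 = 8·253 + 40, 253 = 6·40 + 13, 40 = 3·13 + 1, 13 = 13·1).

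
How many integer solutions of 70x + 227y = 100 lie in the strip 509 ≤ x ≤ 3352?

gcd(227, 70):
  227 = 3×70 + 17
  70 = 4×17 + 2
  17 = 8×2 + 1
  2 = 2×1
so gcd(227, 70) = 1.
Back-substitute for Bézout coefficients:
  1 = 17 - 8×2
  ... = 70×(-107) + 227×(33)
Scale by 100: particular solution (-10700, 3300); reduce x mod 227: (196, -60).
General solution: x = 196 + 227t, y = -60 - 70t for integer t.
509 ≤ 196 + 227t ≤ 3352 gives t ∈ [2, 13], which is 12 values.

12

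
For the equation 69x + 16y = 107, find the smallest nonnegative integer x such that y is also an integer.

gcd(69, 16):
  69 = 4·16 + 5
  16 = 3·5 + 1
  5 = 5·1
so gcd(69, 16) = 1.
1 divides 107, so solutions exist.
Back-substitute for Bézout coefficients:
  1 = 16 - 3·5
  ... = 69·(-3) + 16·(13)
Scale by 107/1 = 107: (x₀, y₀) = (-321, 1391).
General solution: x = -321 + 16t, y = 1391 - 69t for integer t.
x ≥ 0: smallest is -321 mod 16 = 15 (at t = 21), with y = -58.

15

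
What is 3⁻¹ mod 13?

9

gcd(13, 3) = 1.
By Bézout, 3*(-4) + 13*(1) = 1.
So 3*-4 ≡ 1 (mod 13), and -4 mod 13 = 9.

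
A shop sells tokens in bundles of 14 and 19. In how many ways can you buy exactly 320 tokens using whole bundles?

1

Need nonnegative integers with 14j + 19k = 320.
gcd(14, 19) = 1, and 14·(-4) + 19·(3) = 1.
So (j₀, k₀) = (-1280, 960); general j = -1280 + 19t, k = 960 - 14t.
j ≥ 0 ⇒ t ≥ 68; k ≥ 0 ⇒ t ≤ 68. That's 1 value of t.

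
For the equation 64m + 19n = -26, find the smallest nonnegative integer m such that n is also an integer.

18

gcd(64, 19):
  64 = 3·19 + 7
  19 = 2·7 + 5
  7 = 1·5 + 2
  5 = 2·2 + 1
  2 = 2·1
so gcd(64, 19) = 1.
1 divides -26, so solutions exist.
Back-substitute for Bézout coefficients:
  1 = 5 - 2·2
  ... = 64·(-8) + 19·(27)
Scale by -26/1 = -26: (m₀, n₀) = (208, -702).
General solution: m = 208 + 19t, n = -702 - 64t for integer t.
m ≥ 0: smallest is 208 mod 19 = 18 (at t = -10), with n = -62.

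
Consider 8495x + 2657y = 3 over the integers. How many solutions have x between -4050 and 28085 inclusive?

13

gcd(8495, 2657):
  8495 = 3×2657 + 524
  2657 = 5×524 + 37
  524 = 14×37 + 6
  37 = 6×6 + 1
  6 = 6×1
so gcd(8495, 2657) = 1.
Back-substitute for Bézout coefficients:
  1 = 37 - 6×6
  ... = 8495×(-431) + 2657×(1378)
Scale by 3: particular solution (-1293, 4134); reduce x mod 2657: (1364, -4361).
General solution: x = 1364 + 2657t, y = -4361 - 8495t for integer t.
-4050 ≤ 1364 + 2657t ≤ 28085 gives t ∈ [-2, 10], which is 13 values.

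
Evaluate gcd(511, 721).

7

gcd(721, 511):
  721 = 1·511 + 210
  511 = 2·210 + 91
  210 = 2·91 + 28
  91 = 3·28 + 7
  28 = 4·7
so gcd(721, 511) = 7.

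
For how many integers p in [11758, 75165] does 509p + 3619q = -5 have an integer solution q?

gcd(3619, 509) = 1  (3619 = 7·509 + 56, 509 = 9·56 + 5, 56 = 11·5 + 1, 5 = 5·1).
Back-substituting, 509·(-711) + 3619·(100) = 1.
Scale by -5: particular solution (3555, -500); reduce p mod 3619: (3555, -500).
General solution: p = 3555 + 3619t, q = -500 - 509t for integer t.
11758 ≤ 3555 + 3619t ≤ 75165 gives t ∈ [3, 19], which is 17 values.

17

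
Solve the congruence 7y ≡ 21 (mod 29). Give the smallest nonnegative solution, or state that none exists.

3

gcd(29, 7):
  29 = 4·7 + 1
  7 = 7·1
so gcd(29, 7) = 1.
1 divides 21, so solutions exist.
Back-substitute for Bézout coefficients:
  1 = 29 - 4·7
  ... = 7·(-4) + 29·(1)
So 7·(-4) ≡ 1 (mod 29); multiply by 21: y ≡ -84 (mod 29).
Smallest nonnegative: y = -84 mod 29 = 3.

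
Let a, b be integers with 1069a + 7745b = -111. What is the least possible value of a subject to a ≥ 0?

3166

gcd(7745, 1069):
  7745 = 7*1069 + 262
  1069 = 4*262 + 21
  262 = 12*21 + 10
  21 = 2*10 + 1
  10 = 10*1
so gcd(7745, 1069) = 1.
1 divides -111, so solutions exist.
Back-substitute for Bézout coefficients:
  1 = 21 - 2*10
  ... = 1069*(739) + 7745*(-102)
Scale by -111/1 = -111: (a₀, b₀) = (-82029, 11322).
General solution: a = -82029 + 7745t, b = 11322 - 1069t for integer t.
a ≥ 0: smallest is -82029 mod 7745 = 3166 (at t = 11), with b = -437.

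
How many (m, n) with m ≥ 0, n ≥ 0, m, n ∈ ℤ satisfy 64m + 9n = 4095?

8

gcd(64, 9):
  64 = 7×9 + 1
  9 = 9×1
so gcd(64, 9) = 1.
Back-substitute for Bézout coefficients:
  1 = 64 - 7×9
  ... = 64×(1) + 9×(-7)
Scale by 4095: one solution is (4095, -28665). Reduce m mod 9: (0, 455).
General: m = 0 + 9t, n = 455 - 64t.
m ≥ 0 ⇒ t ≥ 0; n ≥ 0 ⇒ t ≤ 7. So t ∈ [0, 7]: 8 solutions.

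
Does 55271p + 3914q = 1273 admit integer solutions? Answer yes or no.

yes

gcd(55271, 3914) = 19  (55271 = 14*3914 + 475, 3914 = 8*475 + 114, 475 = 4*114 + 19, 114 = 6*19).
19 divides 1273, so integer solutions exist.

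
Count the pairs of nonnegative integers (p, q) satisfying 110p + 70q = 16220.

gcd(110, 70) = 10.
By Bézout, 110*(2) + 70*(-3) = 10.
One solution: (3, 227).
General: p = 3 + 7t, q = 227 - 11t.
p ≥ 0 ⇒ t ≥ 0; q ≥ 0 ⇒ t ≤ 20. So t ∈ [0, 20]: 21 solutions.

21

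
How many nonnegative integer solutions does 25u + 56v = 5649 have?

gcd(56, 25) = 1  (56 = 2·25 + 6, 25 = 4·6 + 1, 6 = 6·1).
Back-substituting, 25·(9) + 56·(-4) = 1.
Scale by 5649: one solution is (50841, -22596). Reduce u mod 56: (49, 79).
General: u = 49 + 56t, v = 79 - 25t.
u ≥ 0 ⇒ t ≥ 0; v ≥ 0 ⇒ t ≤ 3. So t ∈ [0, 3]: 4 solutions.

4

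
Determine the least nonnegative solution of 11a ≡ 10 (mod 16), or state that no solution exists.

14

gcd(16, 11) = 1.
1 divides 10, so solutions exist.
By Bézout, 11*(3) + 16*(-2) = 1.
So 11*(3) ≡ 1 (mod 16); multiply by 10: a ≡ 30 (mod 16).
Smallest nonnegative: a = 30 mod 16 = 14.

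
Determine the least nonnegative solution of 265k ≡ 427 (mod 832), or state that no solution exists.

gcd(832, 265):
  832 = 3·265 + 37
  265 = 7·37 + 6
  37 = 6·6 + 1
  6 = 6·1
so gcd(832, 265) = 1.
1 divides 427, so solutions exist.
Back-substitute for Bézout coefficients:
  1 = 37 - 6·6
  ... = 265·(-135) + 832·(43)
So 265·(-135) ≡ 1 (mod 832); multiply by 427: k ≡ -57645 (mod 832).
Smallest nonnegative: k = -57645 mod 832 = 595.

595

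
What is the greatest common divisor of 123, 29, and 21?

gcd(123, 29):
  123 = 4×29 + 7
  29 = 4×7 + 1
  7 = 7×1
so gcd(123, 29) = 1.
gcd(1, 21) = 1.

1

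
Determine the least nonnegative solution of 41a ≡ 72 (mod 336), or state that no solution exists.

gcd(336, 41) = 1  (336 = 8·41 + 8, 41 = 5·8 + 1, 8 = 8·1).
1 divides 72, so solutions exist.
Back-substituting, 41·(41) + 336·(-5) = 1.
So 41·(41) ≡ 1 (mod 336); multiply by 72: a ≡ 2952 (mod 336).
Smallest nonnegative: a = 2952 mod 336 = 264.

264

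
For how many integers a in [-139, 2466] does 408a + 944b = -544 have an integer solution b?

gcd(944, 408) = 8.
By Bézout, 408·(-37) + 944·(16) = 8.
Particular solution: (38, -17).
General solution: a = 38 + 118t, b = -17 - 51t for integer t.
-139 ≤ 38 + 118t ≤ 2466 gives t ∈ [-1, 20], which is 22 values.

22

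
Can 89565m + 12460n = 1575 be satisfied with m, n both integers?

gcd(89565, 12460) = 35  (89565 = 7*12460 + 2345, 12460 = 5*2345 + 735, 2345 = 3*735 + 140, 735 = 5*140 + 35, 140 = 4*35).
35 divides 1575, so integer solutions exist.

yes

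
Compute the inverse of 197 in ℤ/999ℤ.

gcd(999, 197) = 1  (999 = 5·197 + 14, 197 = 14·14 + 1, 14 = 14·1).
Back-substituting, 197·(71) + 999·(-14) = 1.
So 197·71 ≡ 1 (mod 999), and 71 mod 999 = 71.

71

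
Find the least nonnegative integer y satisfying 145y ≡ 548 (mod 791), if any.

gcd(791, 145) = 1.
1 divides 548, so solutions exist.
By Bézout, 145*(-60) + 791*(11) = 1.
So 145*(-60) ≡ 1 (mod 791); multiply by 548: y ≡ -32880 (mod 791).
Smallest nonnegative: y = -32880 mod 791 = 342.

342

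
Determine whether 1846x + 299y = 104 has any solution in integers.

gcd(1846, 299):
  1846 = 6*299 + 52
  299 = 5*52 + 39
  52 = 1*39 + 13
  39 = 3*13
so gcd(1846, 299) = 13.
13 divides 104, so integer solutions exist.

yes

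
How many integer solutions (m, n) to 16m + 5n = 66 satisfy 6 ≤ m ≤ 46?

9

gcd(16, 5) = 1  (16 = 3*5 + 1, 5 = 5*1).
Back-substituting, 16*(1) + 5*(-3) = 1.
Scale by 66: particular solution (66, -198); reduce m mod 5: (1, 10).
General solution: m = 1 + 5t, n = 10 - 16t for integer t.
6 ≤ 1 + 5t ≤ 46 gives t ∈ [1, 9], which is 9 values.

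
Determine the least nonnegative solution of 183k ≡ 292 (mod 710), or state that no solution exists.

634

gcd(710, 183):
  710 = 3*183 + 161
  183 = 1*161 + 22
  161 = 7*22 + 7
  22 = 3*7 + 1
  7 = 7*1
so gcd(710, 183) = 1.
1 divides 292, so solutions exist.
Back-substitute for Bézout coefficients:
  1 = 22 - 3*7
  ... = 183*(97) + 710*(-25)
So 183*(97) ≡ 1 (mod 710); multiply by 292: k ≡ 28324 (mod 710).
Smallest nonnegative: k = 28324 mod 710 = 634.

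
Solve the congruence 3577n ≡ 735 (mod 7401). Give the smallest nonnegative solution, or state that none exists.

gcd(7401, 3577) = 1.
1 divides 735, so solutions exist.
By Bézout, 3577×(-3296) + 7401×(1593) = 1.
So 3577×(-3296) ≡ 1 (mod 7401); multiply by 735: n ≡ -2422560 (mod 7401).
Smallest nonnegative: n = -2422560 mod 7401 = 4968.

4968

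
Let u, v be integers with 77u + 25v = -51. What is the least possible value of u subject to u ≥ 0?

gcd(77, 25):
  77 = 3×25 + 2
  25 = 12×2 + 1
  2 = 2×1
so gcd(77, 25) = 1.
1 divides -51, so solutions exist.
Back-substitute for Bézout coefficients:
  1 = 25 - 12×2
  ... = 77×(-12) + 25×(37)
Scale by -51/1 = -51: (u₀, v₀) = (612, -1887).
General solution: u = 612 + 25t, v = -1887 - 77t for integer t.
u ≥ 0: smallest is 612 mod 25 = 12 (at t = -24), with v = -39.

12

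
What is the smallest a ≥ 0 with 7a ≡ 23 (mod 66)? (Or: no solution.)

41

gcd(66, 7) = 1.
1 divides 23, so solutions exist.
By Bézout, 7×(19) + 66×(-2) = 1.
So 7×(19) ≡ 1 (mod 66); multiply by 23: a ≡ 437 (mod 66).
Smallest nonnegative: a = 437 mod 66 = 41.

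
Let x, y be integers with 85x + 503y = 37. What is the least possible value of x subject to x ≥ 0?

gcd(503, 85) = 1  (503 = 5×85 + 78, 85 = 1×78 + 7, 78 = 11×7 + 1, 7 = 7×1).
1 divides 37, so solutions exist.
Back-substituting, 85×(-71) + 503×(12) = 1.
Scale by 37/1 = 37: (x₀, y₀) = (-2627, 444).
General solution: x = -2627 + 503t, y = 444 - 85t for integer t.
x ≥ 0: smallest is -2627 mod 503 = 391 (at t = 6), with y = -66.

391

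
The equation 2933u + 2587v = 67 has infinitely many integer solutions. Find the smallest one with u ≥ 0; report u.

1518

gcd(2933, 2587):
  2933 = 1×2587 + 346
  2587 = 7×346 + 165
  346 = 2×165 + 16
  165 = 10×16 + 5
  16 = 3×5 + 1
  5 = 5×1
so gcd(2933, 2587) = 1.
1 divides 67, so solutions exist.
Back-substitute for Bézout coefficients:
  1 = 16 - 3×5
  ... = 2933×(486) + 2587×(-551)
Scale by 67/1 = 67: (u₀, v₀) = (32562, -36917).
General solution: u = 32562 + 2587t, v = -36917 - 2933t for integer t.
u ≥ 0: smallest is 32562 mod 2587 = 1518 (at t = -12), with v = -1721.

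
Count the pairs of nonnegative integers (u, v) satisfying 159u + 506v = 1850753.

gcd(506, 159):
  506 = 3×159 + 29
  159 = 5×29 + 14
  29 = 2×14 + 1
  14 = 14×1
so gcd(506, 159) = 1.
Back-substitute for Bézout coefficients:
  1 = 29 - 2×14
  ... = 159×(-35) + 506×(11)
Scale by 1850753: one solution is (-64776355, 20358283). Reduce u mod 506: (247, 3580).
General: u = 247 + 506t, v = 3580 - 159t.
u ≥ 0 ⇒ t ≥ 0; v ≥ 0 ⇒ t ≤ 22. So t ∈ [0, 22]: 23 solutions.

23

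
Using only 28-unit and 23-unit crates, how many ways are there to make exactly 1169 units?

Need nonnegative integers with 28j + 23k = 1169.
gcd(28, 23) = 1, and 28·(-9) + 23·(11) = 1.
So (j₀, k₀) = (-10521, 12859); general j = -10521 + 23t, k = 12859 - 28t.
j ≥ 0 ⇒ t ≥ 458; k ≥ 0 ⇒ t ≤ 459. That's 2 values of t.

2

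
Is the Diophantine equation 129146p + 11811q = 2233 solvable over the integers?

no

gcd(129146, 11811):
  129146 = 10×11811 + 11036
  11811 = 1×11036 + 775
  11036 = 14×775 + 186
  775 = 4×186 + 31
  186 = 6×31
so gcd(129146, 11811) = 31.
31 does not divide 2233 (remainder 1), so no integer solutions.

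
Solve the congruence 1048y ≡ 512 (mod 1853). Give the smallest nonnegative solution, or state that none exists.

538

gcd(1853, 1048) = 1.
1 divides 512, so solutions exist.
By Bézout, 1048×(-122) + 1853×(69) = 1.
So 1048×(-122) ≡ 1 (mod 1853); multiply by 512: y ≡ -62464 (mod 1853).
Smallest nonnegative: y = -62464 mod 1853 = 538.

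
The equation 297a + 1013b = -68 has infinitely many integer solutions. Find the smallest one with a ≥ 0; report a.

832

gcd(1013, 297):
  1013 = 3*297 + 122
  297 = 2*122 + 53
  122 = 2*53 + 16
  53 = 3*16 + 5
  16 = 3*5 + 1
  5 = 5*1
so gcd(1013, 297) = 1.
1 divides -68, so solutions exist.
Back-substitute for Bézout coefficients:
  1 = 16 - 3*5
  ... = 297*(-191) + 1013*(56)
Scale by -68/1 = -68: (a₀, b₀) = (12988, -3808).
General solution: a = 12988 + 1013t, b = -3808 - 297t for integer t.
a ≥ 0: smallest is 12988 mod 1013 = 832 (at t = -12), with b = -244.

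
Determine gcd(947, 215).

1

gcd(947, 215):
  947 = 4×215 + 87
  215 = 2×87 + 41
  87 = 2×41 + 5
  41 = 8×5 + 1
  5 = 5×1
so gcd(947, 215) = 1.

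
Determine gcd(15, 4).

gcd(15, 4) = 1  (15 = 3*4 + 3, 4 = 1*3 + 1, 3 = 3*1).

1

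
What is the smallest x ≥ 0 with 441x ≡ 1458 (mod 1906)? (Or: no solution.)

120

gcd(1906, 441) = 1.
1 divides 1458, so solutions exist.
By Bézout, 441×(255) + 1906×(-59) = 1.
So 441×(255) ≡ 1 (mod 1906); multiply by 1458: x ≡ 371790 (mod 1906).
Smallest nonnegative: x = 371790 mod 1906 = 120.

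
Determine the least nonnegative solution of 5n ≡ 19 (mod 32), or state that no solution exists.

gcd(32, 5) = 1  (32 = 6×5 + 2, 5 = 2×2 + 1, 2 = 2×1).
1 divides 19, so solutions exist.
Back-substituting, 5×(13) + 32×(-2) = 1.
So 5×(13) ≡ 1 (mod 32); multiply by 19: n ≡ 247 (mod 32).
Smallest nonnegative: n = 247 mod 32 = 23.

23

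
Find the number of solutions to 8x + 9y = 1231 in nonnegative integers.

gcd(9, 8) = 1  (9 = 1*8 + 1, 8 = 8*1).
Back-substituting, 8*(-1) + 9*(1) = 1.
Scale by 1231: one solution is (-1231, 1231). Reduce x mod 9: (2, 135).
General: x = 2 + 9t, y = 135 - 8t.
x ≥ 0 ⇒ t ≥ 0; y ≥ 0 ⇒ t ≤ 16. So t ∈ [0, 16]: 17 solutions.

17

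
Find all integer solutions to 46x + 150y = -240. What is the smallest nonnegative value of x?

60

gcd(150, 46) = 2  (150 = 3×46 + 12, 46 = 3×12 + 10, 12 = 1×10 + 2, 10 = 5×2).
2 divides -240, so solutions exist.
Back-substituting, 46×(-13) + 150×(4) = 2.
Scale by -240/2 = -120: (x₀, y₀) = (1560, -480).
General solution: x = 1560 + 75t, y = -480 - 23t for integer t.
x ≥ 0: smallest is 1560 mod 75 = 60 (at t = -20), with y = -20.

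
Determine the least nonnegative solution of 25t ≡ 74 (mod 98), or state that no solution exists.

gcd(98, 25) = 1  (98 = 3·25 + 23, 25 = 1·23 + 2, 23 = 11·2 + 1, 2 = 2·1).
1 divides 74, so solutions exist.
Back-substituting, 25·(-47) + 98·(12) = 1.
So 25·(-47) ≡ 1 (mod 98); multiply by 74: t ≡ -3478 (mod 98).
Smallest nonnegative: t = -3478 mod 98 = 50.

50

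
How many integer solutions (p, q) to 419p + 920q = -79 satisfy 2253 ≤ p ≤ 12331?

gcd(920, 419) = 1  (920 = 2·419 + 82, 419 = 5·82 + 9, 82 = 9·9 + 1, 9 = 9·1).
Back-substituting, 419·(-101) + 920·(46) = 1.
Scale by -79: particular solution (7979, -3634); reduce p mod 920: (619, -282).
General solution: p = 619 + 920t, q = -282 - 419t for integer t.
2253 ≤ 619 + 920t ≤ 12331 gives t ∈ [2, 12], which is 11 values.

11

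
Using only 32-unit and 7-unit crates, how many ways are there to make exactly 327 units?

Need nonnegative integers with 32j + 7k = 327.
gcd(32, 7) = 1, and 32·(2) + 7·(-9) = 1.
So (j₀, k₀) = (654, -2943); general j = 654 + 7t, k = -2943 - 32t.
j ≥ 0 ⇒ t ≥ -93; k ≥ 0 ⇒ t ≤ -92. That's 2 values of t.

2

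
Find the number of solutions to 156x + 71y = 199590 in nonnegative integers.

gcd(156, 71) = 1.
By Bézout, 156·(-5) + 71·(11) = 1.
One solution: (26, 2754).
General: x = 26 + 71t, y = 2754 - 156t.
x ≥ 0 ⇒ t ≥ 0; y ≥ 0 ⇒ t ≤ 17. So t ∈ [0, 17]: 18 solutions.

18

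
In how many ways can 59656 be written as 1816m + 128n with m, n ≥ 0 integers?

2

gcd(1816, 128) = 8.
By Bézout, 1816*(-5) + 128*(71) = 8.
One solution: (11, 310).
General: m = 11 + 16t, n = 310 - 227t.
m ≥ 0 ⇒ t ≥ 0; n ≥ 0 ⇒ t ≤ 1. So t ∈ [0, 1]: 2 solutions.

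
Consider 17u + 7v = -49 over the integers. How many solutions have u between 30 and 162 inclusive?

gcd(17, 7) = 1  (17 = 2·7 + 3, 7 = 2·3 + 1, 3 = 3·1).
Back-substituting, 17·(-2) + 7·(5) = 1.
Scale by -49: particular solution (98, -245); reduce u mod 7: (0, -7).
General solution: u = 0 + 7t, v = -7 - 17t for integer t.
30 ≤ 0 + 7t ≤ 162 gives t ∈ [5, 23], which is 19 values.

19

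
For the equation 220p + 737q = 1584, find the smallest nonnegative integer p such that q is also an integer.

34

gcd(737, 220):
  737 = 3×220 + 77
  220 = 2×77 + 66
  77 = 1×66 + 11
  66 = 6×11
so gcd(737, 220) = 11.
11 divides 1584, so solutions exist.
Back-substitute for Bézout coefficients:
  11 = 77 - 1×66
  ... = 220×(-10) + 737×(3)
Scale by 1584/11 = 144: (p₀, q₀) = (-1440, 432).
General solution: p = -1440 + 67t, q = 432 - 20t for integer t.
p ≥ 0: smallest is -1440 mod 67 = 34 (at t = 22), with q = -8.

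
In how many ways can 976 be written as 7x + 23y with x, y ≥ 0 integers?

6

gcd(23, 7) = 1.
By Bézout, 7*(10) + 23*(-3) = 1.
One solution: (8, 40).
General: x = 8 + 23t, y = 40 - 7t.
x ≥ 0 ⇒ t ≥ 0; y ≥ 0 ⇒ t ≤ 5. So t ∈ [0, 5]: 6 solutions.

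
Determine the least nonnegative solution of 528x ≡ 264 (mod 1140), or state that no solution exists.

gcd(1140, 528) = 12.
12 divides 264, so solutions exist.
By Bézout, 528×(-41) + 1140×(19) = 12.
So 528×(-41) ≡ 12 (mod 1140); multiply by 22: x ≡ -902 (mod 95).
Smallest nonnegative: x = -902 mod 95 = 48.

48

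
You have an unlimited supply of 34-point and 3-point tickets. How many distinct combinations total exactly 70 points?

1

Need nonnegative integers with 34j + 3k = 70.
gcd(34, 3) = 1, and 34·(1) + 3·(-11) = 1.
So (j₀, k₀) = (70, -770); general j = 70 + 3t, k = -770 - 34t.
j ≥ 0 ⇒ t ≥ -23; k ≥ 0 ⇒ t ≤ -23. That's 1 value of t.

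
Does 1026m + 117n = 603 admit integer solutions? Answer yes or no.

gcd(1026, 117) = 9  (1026 = 8·117 + 90, 117 = 1·90 + 27, 90 = 3·27 + 9, 27 = 3·9).
9 divides 603, so integer solutions exist.

yes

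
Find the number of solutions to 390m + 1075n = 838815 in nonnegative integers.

10

gcd(1075, 390) = 5.
By Bézout, 390×(102) + 1075×(-37) = 5.
One solution: (191, 711).
General: m = 191 + 215t, n = 711 - 78t.
m ≥ 0 ⇒ t ≥ 0; n ≥ 0 ⇒ t ≤ 9. So t ∈ [0, 9]: 10 solutions.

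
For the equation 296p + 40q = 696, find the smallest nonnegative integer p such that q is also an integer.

1

gcd(296, 40):
  296 = 7·40 + 16
  40 = 2·16 + 8
  16 = 2·8
so gcd(296, 40) = 8.
8 divides 696, so solutions exist.
Back-substitute for Bézout coefficients:
  8 = 40 - 2·16
  ... = 296·(-2) + 40·(15)
Scale by 696/8 = 87: (p₀, q₀) = (-174, 1305).
General solution: p = -174 + 5t, q = 1305 - 37t for integer t.
p ≥ 0: smallest is -174 mod 5 = 1 (at t = 35), with q = 10.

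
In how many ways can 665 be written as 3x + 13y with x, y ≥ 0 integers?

17

gcd(13, 3) = 1.
By Bézout, 3×(-4) + 13×(1) = 1.
One solution: (5, 50).
General: x = 5 + 13t, y = 50 - 3t.
x ≥ 0 ⇒ t ≥ 0; y ≥ 0 ⇒ t ≤ 16. So t ∈ [0, 16]: 17 solutions.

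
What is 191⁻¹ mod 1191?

gcd(1191, 191) = 1  (1191 = 6*191 + 45, 191 = 4*45 + 11, 45 = 4*11 + 1, 11 = 11*1).
Back-substituting, 191*(-106) + 1191*(17) = 1.
So 191*-106 ≡ 1 (mod 1191), and -106 mod 1191 = 1085.

1085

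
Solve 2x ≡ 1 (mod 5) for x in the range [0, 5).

gcd(5, 2):
  5 = 2×2 + 1
  2 = 2×1
so gcd(5, 2) = 1.
Back-substitute for Bézout coefficients:
  1 = 5 - 2×2
  ... = 2×(-2) + 5×(1)
So 2×-2 ≡ 1 (mod 5), and -2 mod 5 = 3.

3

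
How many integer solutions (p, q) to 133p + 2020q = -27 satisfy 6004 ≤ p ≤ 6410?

0

gcd(2020, 133) = 1.
By Bézout, 133*(-243) + 2020*(16) = 1.
Particular solution: (501, -33).
General solution: p = 501 + 2020t, q = -33 - 133t for integer t.
6004 ≤ 501 + 2020t ≤ 6410 gives t ∈ [3, 2], which is 0 values.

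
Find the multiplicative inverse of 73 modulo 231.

gcd(231, 73):
  231 = 3·73 + 12
  73 = 6·12 + 1
  12 = 12·1
so gcd(231, 73) = 1.
Back-substitute for Bézout coefficients:
  1 = 73 - 6·12
  ... = 73·(19) + 231·(-6)
So 73·19 ≡ 1 (mod 231), and 19 mod 231 = 19.

19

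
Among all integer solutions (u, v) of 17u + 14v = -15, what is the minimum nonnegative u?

9

gcd(17, 14):
  17 = 1×14 + 3
  14 = 4×3 + 2
  3 = 1×2 + 1
  2 = 2×1
so gcd(17, 14) = 1.
1 divides -15, so solutions exist.
Back-substitute for Bézout coefficients:
  1 = 3 - 1×2
  ... = 17×(5) + 14×(-6)
Scale by -15/1 = -15: (u₀, v₀) = (-75, 90).
General solution: u = -75 + 14t, v = 90 - 17t for integer t.
u ≥ 0: smallest is -75 mod 14 = 9 (at t = 6), with v = -12.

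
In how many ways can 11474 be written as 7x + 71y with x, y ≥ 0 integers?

23

gcd(71, 7) = 1.
By Bézout, 7·(-10) + 71·(1) = 1.
One solution: (67, 155).
General: x = 67 + 71t, y = 155 - 7t.
x ≥ 0 ⇒ t ≥ 0; y ≥ 0 ⇒ t ≤ 22. So t ∈ [0, 22]: 23 solutions.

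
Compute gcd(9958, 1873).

gcd(9958, 1873):
  9958 = 5*1873 + 593
  1873 = 3*593 + 94
  593 = 6*94 + 29
  94 = 3*29 + 7
  29 = 4*7 + 1
  7 = 7*1
so gcd(9958, 1873) = 1.

1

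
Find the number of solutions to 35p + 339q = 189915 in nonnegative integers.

gcd(339, 35) = 1.
By Bézout, 35·(155) + 339·(-16) = 1.
One solution: (99, 550).
General: p = 99 + 339t, q = 550 - 35t.
p ≥ 0 ⇒ t ≥ 0; q ≥ 0 ⇒ t ≤ 15. So t ∈ [0, 15]: 16 solutions.

16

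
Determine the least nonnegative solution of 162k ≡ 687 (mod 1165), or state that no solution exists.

gcd(1165, 162) = 1  (1165 = 7*162 + 31, 162 = 5*31 + 7, 31 = 4*7 + 3, 7 = 2*3 + 1, 3 = 3*1).
1 divides 687, so solutions exist.
Back-substituting, 162*(338) + 1165*(-47) = 1.
So 162*(338) ≡ 1 (mod 1165); multiply by 687: k ≡ 232206 (mod 1165).
Smallest nonnegative: k = 232206 mod 1165 = 371.

371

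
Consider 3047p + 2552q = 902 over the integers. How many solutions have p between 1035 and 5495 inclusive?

19

gcd(3047, 2552) = 11  (3047 = 1*2552 + 495, 2552 = 5*495 + 77, 495 = 6*77 + 33, 77 = 2*33 + 11, 33 = 3*11).
Back-substituting, 3047*(-67) + 2552*(80) = 11.
Scale by 82: particular solution (-5494, 6560); reduce p mod 232: (74, -88).
General solution: p = 74 + 232t, q = -88 - 277t for integer t.
1035 ≤ 74 + 232t ≤ 5495 gives t ∈ [5, 23], which is 19 values.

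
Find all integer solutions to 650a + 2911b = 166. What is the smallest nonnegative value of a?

gcd(2911, 650) = 1  (2911 = 4·650 + 311, 650 = 2·311 + 28, 311 = 11·28 + 3, 28 = 9·3 + 1, 3 = 3·1).
1 divides 166, so solutions exist.
Back-substituting, 650·(936) + 2911·(-209) = 1.
Scale by 166/1 = 166: (a₀, b₀) = (155376, -34694).
General solution: a = 155376 + 2911t, b = -34694 - 650t for integer t.
a ≥ 0: smallest is 155376 mod 2911 = 1093 (at t = -53), with b = -244.

1093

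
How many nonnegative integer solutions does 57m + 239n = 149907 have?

gcd(239, 57) = 1.
By Bézout, 57·(-109) + 239·(26) = 1.
One solution: (89, 606).
General: m = 89 + 239t, n = 606 - 57t.
m ≥ 0 ⇒ t ≥ 0; n ≥ 0 ⇒ t ≤ 10. So t ∈ [0, 10]: 11 solutions.

11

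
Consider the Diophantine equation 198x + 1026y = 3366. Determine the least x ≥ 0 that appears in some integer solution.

17

gcd(1026, 198):
  1026 = 5*198 + 36
  198 = 5*36 + 18
  36 = 2*18
so gcd(1026, 198) = 18.
18 divides 3366, so solutions exist.
Back-substitute for Bézout coefficients:
  18 = 198 - 5*36
  ... = 198*(26) + 1026*(-5)
Scale by 3366/18 = 187: (x₀, y₀) = (4862, -935).
General solution: x = 4862 + 57t, y = -935 - 11t for integer t.
x ≥ 0: smallest is 4862 mod 57 = 17 (at t = -85), with y = 0.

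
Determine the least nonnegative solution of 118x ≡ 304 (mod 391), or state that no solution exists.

155

gcd(391, 118) = 1.
1 divides 304, so solutions exist.
By Bézout, 118*(169) + 391*(-51) = 1.
So 118*(169) ≡ 1 (mod 391); multiply by 304: x ≡ 51376 (mod 391).
Smallest nonnegative: x = 51376 mod 391 = 155.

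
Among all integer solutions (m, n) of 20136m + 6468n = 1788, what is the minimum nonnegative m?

188

gcd(20136, 6468):
  20136 = 3*6468 + 732
  6468 = 8*732 + 612
  732 = 1*612 + 120
  612 = 5*120 + 12
  120 = 10*12
so gcd(20136, 6468) = 12.
12 divides 1788, so solutions exist.
Back-substitute for Bézout coefficients:
  12 = 612 - 5*120
  ... = 20136*(-53) + 6468*(165)
Scale by 1788/12 = 149: (m₀, n₀) = (-7897, 24585).
General solution: m = -7897 + 539t, n = 24585 - 1678t for integer t.
m ≥ 0: smallest is -7897 mod 539 = 188 (at t = 15), with n = -585.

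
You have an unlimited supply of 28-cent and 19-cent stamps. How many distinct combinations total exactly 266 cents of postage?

Need nonnegative integers with 28j + 19k = 266.
gcd(28, 19) = 1, and 28·(-2) + 19·(3) = 1.
So (j₀, k₀) = (-532, 798); general j = -532 + 19t, k = 798 - 28t.
j ≥ 0 ⇒ t ≥ 28; k ≥ 0 ⇒ t ≤ 28. That's 1 value of t.

1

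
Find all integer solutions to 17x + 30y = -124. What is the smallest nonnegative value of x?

28

gcd(30, 17) = 1  (30 = 1*17 + 13, 17 = 1*13 + 4, 13 = 3*4 + 1, 4 = 4*1).
1 divides -124, so solutions exist.
Back-substituting, 17*(-7) + 30*(4) = 1.
Scale by -124/1 = -124: (x₀, y₀) = (868, -496).
General solution: x = 868 + 30t, y = -496 - 17t for integer t.
x ≥ 0: smallest is 868 mod 30 = 28 (at t = -28), with y = -20.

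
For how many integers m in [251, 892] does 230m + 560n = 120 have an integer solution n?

gcd(560, 230) = 10  (560 = 2×230 + 100, 230 = 2×100 + 30, 100 = 3×30 + 10, 30 = 3×10).
Back-substituting, 230×(-17) + 560×(7) = 10.
Scale by 12: particular solution (-204, 84); reduce m mod 56: (20, -8).
General solution: m = 20 + 56t, n = -8 - 23t for integer t.
251 ≤ 20 + 56t ≤ 892 gives t ∈ [5, 15], which is 11 values.

11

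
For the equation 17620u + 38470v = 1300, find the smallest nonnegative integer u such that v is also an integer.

gcd(38470, 17620) = 10  (38470 = 2×17620 + 3230, 17620 = 5×3230 + 1470, 3230 = 2×1470 + 290, 1470 = 5×290 + 20, 290 = 14×20 + 10, 20 = 2×10).
10 divides 1300, so solutions exist.
Back-substituting, 17620×(-1858) + 38470×(851) = 10.
Scale by 1300/10 = 130: (u₀, v₀) = (-241540, 110630).
General solution: u = -241540 + 3847t, v = 110630 - 1762t for integer t.
u ≥ 0: smallest is -241540 mod 3847 = 821 (at t = 63), with v = -376.

821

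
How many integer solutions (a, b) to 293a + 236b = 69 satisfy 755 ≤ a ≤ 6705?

gcd(293, 236):
  293 = 1*236 + 57
  236 = 4*57 + 8
  57 = 7*8 + 1
  8 = 8*1
so gcd(293, 236) = 1.
Back-substitute for Bézout coefficients:
  1 = 57 - 7*8
  ... = 293*(29) + 236*(-36)
Scale by 69: particular solution (2001, -2484); reduce a mod 236: (113, -140).
General solution: a = 113 + 236t, b = -140 - 293t for integer t.
755 ≤ 113 + 236t ≤ 6705 gives t ∈ [3, 27], which is 25 values.

25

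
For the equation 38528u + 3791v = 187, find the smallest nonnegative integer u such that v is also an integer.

1037

gcd(38528, 3791):
  38528 = 10×3791 + 618
  3791 = 6×618 + 83
  618 = 7×83 + 37
  83 = 2×37 + 9
  37 = 4×9 + 1
  9 = 9×1
so gcd(38528, 3791) = 1.
1 divides 187, so solutions exist.
Back-substitute for Bézout coefficients:
  1 = 37 - 4×9
  ... = 38528×(411) + 3791×(-4177)
Scale by 187/1 = 187: (u₀, v₀) = (76857, -781099).
General solution: u = 76857 + 3791t, v = -781099 - 38528t for integer t.
u ≥ 0: smallest is 76857 mod 3791 = 1037 (at t = -20), with v = -10539.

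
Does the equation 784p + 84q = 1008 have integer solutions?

gcd(784, 84) = 28  (784 = 9×84 + 28, 84 = 3×28).
28 divides 1008, so integer solutions exist.

yes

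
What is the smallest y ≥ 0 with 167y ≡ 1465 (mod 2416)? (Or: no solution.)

1007

gcd(2416, 167) = 1  (2416 = 14·167 + 78, 167 = 2·78 + 11, 78 = 7·11 + 1, 11 = 11·1).
1 divides 1465, so solutions exist.
Back-substituting, 167·(-217) + 2416·(15) = 1.
So 167·(-217) ≡ 1 (mod 2416); multiply by 1465: y ≡ -317905 (mod 2416).
Smallest nonnegative: y = -317905 mod 2416 = 1007.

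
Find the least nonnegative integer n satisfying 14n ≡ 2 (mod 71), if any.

61

gcd(71, 14):
  71 = 5·14 + 1
  14 = 14·1
so gcd(71, 14) = 1.
1 divides 2, so solutions exist.
Back-substitute for Bézout coefficients:
  1 = 71 - 5·14
  ... = 14·(-5) + 71·(1)
So 14·(-5) ≡ 1 (mod 71); multiply by 2: n ≡ -10 (mod 71).
Smallest nonnegative: n = -10 mod 71 = 61.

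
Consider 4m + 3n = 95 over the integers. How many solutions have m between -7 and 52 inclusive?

gcd(4, 3):
  4 = 1*3 + 1
  3 = 3*1
so gcd(4, 3) = 1.
Back-substitute for Bézout coefficients:
  1 = 4 - 1*3
  ... = 4*(1) + 3*(-1)
Scale by 95: particular solution (95, -95); reduce m mod 3: (2, 29).
General solution: m = 2 + 3t, n = 29 - 4t for integer t.
-7 ≤ 2 + 3t ≤ 52 gives t ∈ [-3, 16], which is 20 values.

20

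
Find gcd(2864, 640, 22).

gcd(2864, 640) = 16.
gcd(16, 22) = 2.

2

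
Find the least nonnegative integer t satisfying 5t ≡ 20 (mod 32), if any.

gcd(32, 5) = 1.
1 divides 20, so solutions exist.
By Bézout, 5*(13) + 32*(-2) = 1.
So 5*(13) ≡ 1 (mod 32); multiply by 20: t ≡ 260 (mod 32).
Smallest nonnegative: t = 260 mod 32 = 4.

4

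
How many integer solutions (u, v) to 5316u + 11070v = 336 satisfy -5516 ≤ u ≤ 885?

gcd(11070, 5316) = 6  (11070 = 2·5316 + 438, 5316 = 12·438 + 60, 438 = 7·60 + 18, 60 = 3·18 + 6, 18 = 3·6).
Back-substituting, 5316·(556) + 11070·(-267) = 6.
Scale by 56: particular solution (31136, -14952); reduce u mod 1845: (1616, -776).
General solution: u = 1616 + 1845t, v = -776 - 886t for integer t.
-5516 ≤ 1616 + 1845t ≤ 885 gives t ∈ [-3, -1], which is 3 values.

3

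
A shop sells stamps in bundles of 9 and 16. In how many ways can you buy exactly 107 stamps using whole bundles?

1

Need nonnegative integers with 9j + 16k = 107.
gcd(9, 16) = 1, and 9·(-7) + 16·(4) = 1.
So (j₀, k₀) = (-749, 428); general j = -749 + 16t, k = 428 - 9t.
j ≥ 0 ⇒ t ≥ 47; k ≥ 0 ⇒ t ≤ 47. That's 1 value of t.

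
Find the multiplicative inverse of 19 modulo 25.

gcd(25, 19):
  25 = 1×19 + 6
  19 = 3×6 + 1
  6 = 6×1
so gcd(25, 19) = 1.
Back-substitute for Bézout coefficients:
  1 = 19 - 3×6
  ... = 19×(4) + 25×(-3)
So 19×4 ≡ 1 (mod 25), and 4 mod 25 = 4.

4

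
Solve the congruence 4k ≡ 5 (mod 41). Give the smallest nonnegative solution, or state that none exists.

32

gcd(41, 4) = 1  (41 = 10×4 + 1, 4 = 4×1).
1 divides 5, so solutions exist.
Back-substituting, 4×(-10) + 41×(1) = 1.
So 4×(-10) ≡ 1 (mod 41); multiply by 5: k ≡ -50 (mod 41).
Smallest nonnegative: k = -50 mod 41 = 32.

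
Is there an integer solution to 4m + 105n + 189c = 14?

gcd(105, 4):
  105 = 26*4 + 1
  4 = 4*1
so gcd(105, 4) = 1.
gcd(1, 189) = 1.
1 divides 14, so integer solutions exist.

yes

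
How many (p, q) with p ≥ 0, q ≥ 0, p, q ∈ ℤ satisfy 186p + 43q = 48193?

gcd(186, 43) = 1  (186 = 4×43 + 14, 43 = 3×14 + 1, 14 = 14×1).
Back-substituting, 186×(-3) + 43×(13) = 1.
Scale by 48193: one solution is (-144579, 626509). Reduce p mod 43: (30, 991).
General: p = 30 + 43t, q = 991 - 186t.
p ≥ 0 ⇒ t ≥ 0; q ≥ 0 ⇒ t ≤ 5. So t ∈ [0, 5]: 6 solutions.

6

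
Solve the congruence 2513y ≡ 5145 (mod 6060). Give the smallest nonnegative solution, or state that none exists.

gcd(6060, 2513):
  6060 = 2·2513 + 1034
  2513 = 2·1034 + 445
  1034 = 2·445 + 144
  445 = 3·144 + 13
  144 = 11·13 + 1
  13 = 13·1
so gcd(6060, 2513) = 1.
1 divides 5145, so solutions exist.
Back-substitute for Bézout coefficients:
  1 = 144 - 11·13
  ... = 2513·(-463) + 6060·(192)
So 2513·(-463) ≡ 1 (mod 6060); multiply by 5145: y ≡ -2382135 (mod 6060).
Smallest nonnegative: y = -2382135 mod 6060 = 5505.

5505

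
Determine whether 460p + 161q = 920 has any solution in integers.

yes

gcd(460, 161) = 23.
23 divides 920, so integer solutions exist.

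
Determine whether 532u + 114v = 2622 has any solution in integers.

gcd(532, 114) = 38  (532 = 4*114 + 76, 114 = 1*76 + 38, 76 = 2*38).
38 divides 2622, so integer solutions exist.

yes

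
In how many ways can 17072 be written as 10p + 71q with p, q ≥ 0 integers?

gcd(71, 10) = 1.
By Bézout, 10·(-7) + 71·(1) = 1.
One solution: (60, 232).
General: p = 60 + 71t, q = 232 - 10t.
p ≥ 0 ⇒ t ≥ 0; q ≥ 0 ⇒ t ≤ 23. So t ∈ [0, 23]: 24 solutions.

24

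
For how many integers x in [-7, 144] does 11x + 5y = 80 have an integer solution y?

gcd(11, 5):
  11 = 2×5 + 1
  5 = 5×1
so gcd(11, 5) = 1.
Back-substitute for Bézout coefficients:
  1 = 11 - 2×5
  ... = 11×(1) + 5×(-2)
Scale by 80: particular solution (80, -160); reduce x mod 5: (0, 16).
General solution: x = 0 + 5t, y = 16 - 11t for integer t.
-7 ≤ 0 + 5t ≤ 144 gives t ∈ [-1, 28], which is 30 values.

30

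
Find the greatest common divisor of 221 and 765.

gcd(765, 221):
  765 = 3*221 + 102
  221 = 2*102 + 17
  102 = 6*17
so gcd(765, 221) = 17.

17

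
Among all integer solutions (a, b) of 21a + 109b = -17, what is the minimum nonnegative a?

103

gcd(109, 21) = 1.
1 divides -17, so solutions exist.
By Bézout, 21*(26) + 109*(-5) = 1.
Scale by -17/1 = -17: (a₀, b₀) = (-442, 85).
General solution: a = -442 + 109t, b = 85 - 21t for integer t.
a ≥ 0: smallest is -442 mod 109 = 103 (at t = 5), with b = -20.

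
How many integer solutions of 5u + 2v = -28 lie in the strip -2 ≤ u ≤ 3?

3

gcd(5, 2) = 1.
By Bézout, 5*(1) + 2*(-2) = 1.
Particular solution: (0, -14).
General solution: u = 0 + 2t, v = -14 - 5t for integer t.
-2 ≤ 0 + 2t ≤ 3 gives t ∈ [-1, 1], which is 3 values.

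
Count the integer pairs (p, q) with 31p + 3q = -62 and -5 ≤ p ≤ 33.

gcd(31, 3):
  31 = 10×3 + 1
  3 = 3×1
so gcd(31, 3) = 1.
Back-substitute for Bézout coefficients:
  1 = 31 - 10×3
  ... = 31×(1) + 3×(-10)
Scale by -62: particular solution (-62, 620); reduce p mod 3: (1, -31).
General solution: p = 1 + 3t, q = -31 - 31t for integer t.
-5 ≤ 1 + 3t ≤ 33 gives t ∈ [-2, 10], which is 13 values.

13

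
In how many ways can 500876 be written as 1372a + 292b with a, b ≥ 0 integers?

gcd(1372, 292):
  1372 = 4×292 + 204
  292 = 1×204 + 88
  204 = 2×88 + 28
  88 = 3×28 + 4
  28 = 7×4
so gcd(1372, 292) = 4.
Back-substitute for Bézout coefficients:
  4 = 88 - 3×28
  ... = 1372×(-10) + 292×(47)
Scale by 125219: one solution is (-1252190, 5885293). Reduce a mod 73: (52, 1471).
General: a = 52 + 73t, b = 1471 - 343t.
a ≥ 0 ⇒ t ≥ 0; b ≥ 0 ⇒ t ≤ 4. So t ∈ [0, 4]: 5 solutions.

5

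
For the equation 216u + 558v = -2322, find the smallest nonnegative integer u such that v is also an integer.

gcd(558, 216):
  558 = 2*216 + 126
  216 = 1*126 + 90
  126 = 1*90 + 36
  90 = 2*36 + 18
  36 = 2*18
so gcd(558, 216) = 18.
18 divides -2322, so solutions exist.
Back-substitute for Bézout coefficients:
  18 = 90 - 2*36
  ... = 216*(13) + 558*(-5)
Scale by -2322/18 = -129: (u₀, v₀) = (-1677, 645).
General solution: u = -1677 + 31t, v = 645 - 12t for integer t.
u ≥ 0: smallest is -1677 mod 31 = 28 (at t = 55), with v = -15.

28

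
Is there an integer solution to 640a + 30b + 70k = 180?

gcd(640, 30) = 10  (640 = 21*30 + 10, 30 = 3*10).
gcd(10, 70) = 10.
10 divides 180, so integer solutions exist.

yes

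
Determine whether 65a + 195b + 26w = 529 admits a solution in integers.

no

gcd(195, 65) = 65  (195 = 3·65).
gcd(65, 26) = 13.
13 does not divide 529 (remainder 9), so no integer solutions.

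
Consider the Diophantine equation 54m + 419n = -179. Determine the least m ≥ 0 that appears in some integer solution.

gcd(419, 54):
  419 = 7·54 + 41
  54 = 1·41 + 13
  41 = 3·13 + 2
  13 = 6·2 + 1
  2 = 2·1
so gcd(419, 54) = 1.
1 divides -179, so solutions exist.
Back-substitute for Bézout coefficients:
  1 = 13 - 6·2
  ... = 54·(194) + 419·(-25)
Scale by -179/1 = -179: (m₀, n₀) = (-34726, 4475).
General solution: m = -34726 + 419t, n = 4475 - 54t for integer t.
m ≥ 0: smallest is -34726 mod 419 = 51 (at t = 83), with n = -7.

51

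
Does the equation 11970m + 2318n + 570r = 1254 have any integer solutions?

gcd(11970, 2318) = 38.
gcd(38, 570) = 38.
38 divides 1254, so integer solutions exist.

yes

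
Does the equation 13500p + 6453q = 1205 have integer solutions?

gcd(13500, 6453) = 27.
27 does not divide 1205 (remainder 17), so no integer solutions.

no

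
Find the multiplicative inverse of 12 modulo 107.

9

gcd(107, 12) = 1  (107 = 8*12 + 11, 12 = 1*11 + 1, 11 = 11*1).
Back-substituting, 12*(9) + 107*(-1) = 1.
So 12*9 ≡ 1 (mod 107), and 9 mod 107 = 9.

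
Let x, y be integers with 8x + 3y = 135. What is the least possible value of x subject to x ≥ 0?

gcd(8, 3) = 1  (8 = 2*3 + 2, 3 = 1*2 + 1, 2 = 2*1).
1 divides 135, so solutions exist.
Back-substituting, 8*(-1) + 3*(3) = 1.
Scale by 135/1 = 135: (x₀, y₀) = (-135, 405).
General solution: x = -135 + 3t, y = 405 - 8t for integer t.
x ≥ 0: smallest is -135 mod 3 = 0 (at t = 45), with y = 45.

0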